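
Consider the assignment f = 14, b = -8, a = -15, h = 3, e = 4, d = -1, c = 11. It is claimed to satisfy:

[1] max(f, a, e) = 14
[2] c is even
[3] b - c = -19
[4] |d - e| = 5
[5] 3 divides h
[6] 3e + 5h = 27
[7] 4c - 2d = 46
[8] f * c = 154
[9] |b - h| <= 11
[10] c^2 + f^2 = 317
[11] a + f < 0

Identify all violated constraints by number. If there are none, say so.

Constraint 2 does not hold.

[1] max(14, -15, 4) = 14  ✓
[2] c = 11 is odd  ✗
[3] b - c = -8 - 11 = -19  ✓
[4] |-1 - 4| = 5  ✓
[5] 3 / 3 = 1, so 3 divides 3  ✓
[6] 3e + 5h = 3(4) + 5(3) = 27  ✓
[7] 4c - 2d = 4(11) - 2(-1) = 46  ✓
[8] f * c = 14 * 11 = 154  ✓
[9] |-8 - 3| = 11; 11 ≤ 11  ✓
[10] c^2 + f^2 = 11^2 + 14^2 = 121 + 196 = 317  ✓
[11] a + f = -15 + 14 = -1; -1 < 0  ✓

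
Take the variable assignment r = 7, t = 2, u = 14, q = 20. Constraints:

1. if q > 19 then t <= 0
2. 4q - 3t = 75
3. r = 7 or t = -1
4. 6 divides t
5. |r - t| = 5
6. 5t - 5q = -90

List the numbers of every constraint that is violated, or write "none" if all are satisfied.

1. q = 20 > 19, so we need t ≤ 0; but t = 2 > 0  FAIL
2. 4q - 3t = 4(20) - 3(2) = 74, not 75  FAIL
3. r = 7 = 7 (first disjunct)  OK
4. 2 = 6*0 + 2, so 6 does not divide 2  FAIL
5. |7 - 2| = 5  OK
6. 5t - 5q = 5(2) - 5(20) = -90  OK

Constraints 1, 2, 4 are violated.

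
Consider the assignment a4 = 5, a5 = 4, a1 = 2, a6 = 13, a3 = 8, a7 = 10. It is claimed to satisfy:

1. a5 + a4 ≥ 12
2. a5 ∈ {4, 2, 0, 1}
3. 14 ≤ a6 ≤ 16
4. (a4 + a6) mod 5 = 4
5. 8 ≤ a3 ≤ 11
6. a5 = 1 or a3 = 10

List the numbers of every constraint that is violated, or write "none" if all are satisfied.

1. a5 + a4 = 4 + 5 = 9; 9 < 12, bound 12 not met — does not hold.
2. a5 = 4 is in {4, 2, 0, 1} — holds.
3. a6 = 13 is outside [14, 16] — does not hold.
4. a4 + a6 = 18; 18 mod 5 = 3, not 4 — does not hold.
5. a3 = 8 lies in [8, 11] — holds.
6. a5 = 4 ≠ 1 and a3 = 8 ≠ 10; both disjuncts false — does not hold.

No — constraints 1, 3, 4, 6 are not satisfied.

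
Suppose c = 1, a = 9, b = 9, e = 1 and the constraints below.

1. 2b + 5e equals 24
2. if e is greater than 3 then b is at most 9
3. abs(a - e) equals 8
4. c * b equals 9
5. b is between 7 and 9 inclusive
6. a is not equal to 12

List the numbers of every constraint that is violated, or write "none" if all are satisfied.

1. 2b + 5e = 2(9) + 5(1) = 23, not 24  fails
2. e = 1, not > 3; antecedent false, conditional vacuously true  holds
3. abs(9 - 1) = 8  holds
4. c * b = 1 * 9 = 9  holds
5. b = 9 lies in [7, 9]  holds
6. a = 9, and 9 ≠ 12  holds

No — constraint 1 is not satisfied.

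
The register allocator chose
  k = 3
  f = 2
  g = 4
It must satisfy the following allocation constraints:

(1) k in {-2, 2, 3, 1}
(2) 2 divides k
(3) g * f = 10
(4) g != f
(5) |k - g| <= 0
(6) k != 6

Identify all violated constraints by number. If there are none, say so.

Violated: 2, 3, 5.

(1) k = 3 is in {-2, 2, 3, 1}  yes
(2) 3 = 2*1 + 1, so 2 does not divide 3  no
(3) g * f = 4 * 2 = 8, not 10  no
(4) g = 4, f = 2; distinct  yes
(5) |3 - 4| = 1; 1 > 0, exceeds bound 0  no
(6) k = 3, and 3 ≠ 6  yes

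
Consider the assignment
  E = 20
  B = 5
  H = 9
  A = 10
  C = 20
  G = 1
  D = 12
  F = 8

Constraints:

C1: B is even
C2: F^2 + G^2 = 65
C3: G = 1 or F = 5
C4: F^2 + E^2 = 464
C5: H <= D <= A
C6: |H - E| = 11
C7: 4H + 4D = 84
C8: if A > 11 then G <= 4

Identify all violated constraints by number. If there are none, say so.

Constraints 1, 5 are violated.

C1: B = 5 is odd  false
C2: F^2 + G^2 = 8^2 + 1^2 = 64 + 1 = 65  true
C3: G = 1 = 1 (first disjunct)  true
C4: F^2 + E^2 = 8^2 + 20^2 = 64 + 400 = 464  true
C5: values 9, 12, 10; D = 12 is not <= A = 10  false
C6: |9 - 20| = 11  true
C7: 4H + 4D = 4(9) + 4(12) = 84  true
C8: A = 10, not > 11; antecedent false, conditional vacuously true  true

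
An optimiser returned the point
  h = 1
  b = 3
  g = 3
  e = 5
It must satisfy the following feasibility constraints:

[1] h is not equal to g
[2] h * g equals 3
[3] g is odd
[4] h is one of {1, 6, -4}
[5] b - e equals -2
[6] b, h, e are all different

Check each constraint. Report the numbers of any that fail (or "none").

The assignment satisfies every constraint.

[1] h = 1, g = 3; distinct  ✔
[2] h * g = 1 * 3 = 3  ✔
[3] g = 3 is odd  ✔
[4] h = 1 is in {1, 6, -4}  ✔
[5] b - e = 3 - 5 = -2  ✔
[6] values 3, 1, 5 are pairwise distinct  ✔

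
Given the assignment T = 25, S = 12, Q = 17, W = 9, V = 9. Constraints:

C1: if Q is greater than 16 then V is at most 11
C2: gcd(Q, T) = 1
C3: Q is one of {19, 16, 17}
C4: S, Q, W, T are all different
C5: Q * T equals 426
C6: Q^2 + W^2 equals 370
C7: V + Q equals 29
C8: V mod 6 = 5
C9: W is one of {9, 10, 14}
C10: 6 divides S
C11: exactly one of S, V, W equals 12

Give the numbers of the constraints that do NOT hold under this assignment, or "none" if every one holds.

No — constraints 5, 7, and 8 are not satisfied.

C1: Q = 17 > 16, so we need V ≤ 11; V = 9 ≤ 11 — satisfied.
C2: gcd(17, 25) = 1 — satisfied.
C3: Q = 17 is in {19, 16, 17} — satisfied.
C4: values 12, 17, 9, 25 are pairwise distinct — satisfied.
C5: Q * T = 17 * 25 = 425, not 426 — violated.
C6: Q^2 + W^2 = 17^2 + 9^2 = 289 + 81 = 370 — satisfied.
C7: V + Q = 9 + 17 = 26, not 29 — violated.
C8: 9 mod 6 = 3, not 5 — violated.
C9: W = 9 is in {9, 10, 14} — satisfied.
C10: 12 / 6 = 2, so 6 divides 12 — satisfied.
C11: S=12, V=9, W=9; 1 of them equals 12 — satisfied.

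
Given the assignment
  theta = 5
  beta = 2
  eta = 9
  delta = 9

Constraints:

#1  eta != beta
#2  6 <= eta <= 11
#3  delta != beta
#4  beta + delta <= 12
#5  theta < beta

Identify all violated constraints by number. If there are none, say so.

No — constraint 5 is not satisfied.

#1 eta = 9, beta = 2; distinct  yes
#2 eta = 9 lies in [6, 11]  yes
#3 delta = 9, beta = 2; distinct  yes
#4 beta + delta = 2 + 9 = 11; 11 ≤ 12  yes
#5 theta = 5, beta = 2; 5 ≥ 2 (want <)  no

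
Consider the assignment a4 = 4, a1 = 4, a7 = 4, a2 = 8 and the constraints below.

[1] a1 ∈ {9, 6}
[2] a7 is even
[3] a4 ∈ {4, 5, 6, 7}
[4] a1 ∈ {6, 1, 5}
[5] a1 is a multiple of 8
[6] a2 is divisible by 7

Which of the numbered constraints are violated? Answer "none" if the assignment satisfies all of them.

The assignment fails constraints 1, 4, 5, and 6.

[1] a1 = 4 is not in {9, 6} — fails.
[2] a7 = 4 is even — holds.
[3] a4 = 4 is in {4, 5, 6, 7} — holds.
[4] a1 = 4 is not in {6, 1, 5} — fails.
[5] 4 = 8×0 + 4, so 8 does not divide 4 — fails.
[6] 8 = 7×1 + 1, so 7 does not divide 8 — fails.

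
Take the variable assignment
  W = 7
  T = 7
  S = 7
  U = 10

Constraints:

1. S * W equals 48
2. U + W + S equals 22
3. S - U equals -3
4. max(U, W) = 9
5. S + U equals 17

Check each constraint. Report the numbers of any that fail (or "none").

Constraints 1, 2, and 4 are violated.

1. S * W = 7 * 7 = 49, not 48 — does not hold.
2. U + W + S = 10 + 7 + 7 = 24, not 22 — does not hold.
3. S - U = 7 - 10 = -3 — holds.
4. max(10, 7) = 10, not 9 — does not hold.
5. S + U = 7 + 10 = 17 — holds.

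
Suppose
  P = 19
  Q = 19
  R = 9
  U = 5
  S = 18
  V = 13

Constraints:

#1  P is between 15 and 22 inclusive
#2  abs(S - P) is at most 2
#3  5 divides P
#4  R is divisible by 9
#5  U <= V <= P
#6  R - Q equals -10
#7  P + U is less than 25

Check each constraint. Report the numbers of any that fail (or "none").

Constraint 3 is violated.

#1 P = 19 lies in [15, 22]  holds
#2 abs(18 - 19) = 1; 1 ≤ 2  holds
#3 19 = 5*3 + 4, so 5 does not divide 19  fails
#4 9 / 9 = 1, so 9 divides 9  holds
#5 values 5 <= 13 <= 19  holds
#6 R - Q = 9 - 19 = -10  holds
#7 P + U = 19 + 5 = 24; 24 < 25  holds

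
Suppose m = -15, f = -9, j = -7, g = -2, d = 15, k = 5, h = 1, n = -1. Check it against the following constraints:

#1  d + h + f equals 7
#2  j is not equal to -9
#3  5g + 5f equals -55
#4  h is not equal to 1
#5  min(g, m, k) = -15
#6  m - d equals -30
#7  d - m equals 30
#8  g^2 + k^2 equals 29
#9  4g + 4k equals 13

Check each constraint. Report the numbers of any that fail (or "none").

#1 d + h + f = 15 + 1 + (-9) = 7 — holds.
#2 j = -7, and -7 ≠ -9 — holds.
#3 5g + 5f = 5(-2) + 5(-9) = -55 — holds.
#4 h = 1, but 1 is required to differ — fails.
#5 min(-2, -15, 5) = -15 — holds.
#6 m - d = -15 - 15 = -30 — holds.
#7 d - m = 15 - (-15) = 30 — holds.
#8 g^2 + k^2 = (-2)^2 + 5^2 = 4 + 25 = 29 — holds.
#9 4g + 4k = 4(-2) + 4(5) = 12, not 13 — fails.

No — constraints 4 and 9 are not satisfied.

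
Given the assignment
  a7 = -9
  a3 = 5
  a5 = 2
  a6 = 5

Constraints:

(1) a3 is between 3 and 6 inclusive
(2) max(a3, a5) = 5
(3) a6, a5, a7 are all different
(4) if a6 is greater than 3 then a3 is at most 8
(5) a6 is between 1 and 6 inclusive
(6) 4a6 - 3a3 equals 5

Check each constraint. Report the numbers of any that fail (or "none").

(1) a3 = 5 lies in [3, 6] — satisfied.
(2) max(5, 2) = 5 — satisfied.
(3) values 5, 2, -9 are pairwise distinct — satisfied.
(4) a6 = 5 > 3, so we need a3 ≤ 8; a3 = 5 ≤ 8 — satisfied.
(5) a6 = 5 lies in [1, 6] — satisfied.
(6) 4a6 - 3a3 = 4(5) - 3(5) = 5 — satisfied.

The assignment satisfies every constraint.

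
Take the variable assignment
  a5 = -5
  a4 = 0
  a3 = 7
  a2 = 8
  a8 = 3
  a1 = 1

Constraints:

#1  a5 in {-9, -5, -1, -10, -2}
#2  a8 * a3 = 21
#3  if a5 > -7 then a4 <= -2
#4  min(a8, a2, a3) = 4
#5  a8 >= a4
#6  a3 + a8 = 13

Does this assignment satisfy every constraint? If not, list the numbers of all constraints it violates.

No — constraints 3, 4, and 6 are not satisfied.

#1 a5 = -5 is in {-9, -5, -1, -10, -2} — OK.
#2 a8 * a3 = 3 * 7 = 21 — OK.
#3 a5 = -5 > -7, so we need a4 ≤ -2; but a4 = 0 > -2 — violated.
#4 min(3, 8, 7) = 3, not 4 — violated.
#5 a8 = 3, a4 = 0; 3 ≥ 0 — OK.
#6 a3 + a8 = 7 + 3 = 10, not 13 — violated.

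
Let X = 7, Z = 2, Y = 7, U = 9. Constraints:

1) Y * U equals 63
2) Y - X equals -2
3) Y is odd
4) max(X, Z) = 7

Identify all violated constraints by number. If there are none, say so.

1) Y * U = 7 * 9 = 63  yes
2) Y - X = 7 - 7 = 0, not -2  no
3) Y = 7 is odd  yes
4) max(7, 2) = 7  yes

Violated: 2.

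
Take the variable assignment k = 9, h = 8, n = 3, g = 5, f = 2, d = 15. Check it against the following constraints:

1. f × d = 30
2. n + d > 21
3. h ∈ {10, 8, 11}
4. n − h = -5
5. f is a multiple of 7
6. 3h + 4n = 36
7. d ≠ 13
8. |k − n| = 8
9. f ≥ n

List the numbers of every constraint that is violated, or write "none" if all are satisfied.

1. f × d = 2 × 15 = 30 — holds.
2. n + d = 3 + 15 = 18; 18 ≤ 21, bound 21 not met — does not hold.
3. h = 8 is in {10, 8, 11} — holds.
4. n − h = 3 − 8 = -5 — holds.
5. 2 = 7×0 + 2, so 7 does not divide 2 — does not hold.
6. 3h + 4n = 3(8) + 4(3) = 36 — holds.
7. d = 15, and 15 ≠ 13 — holds.
8. |9 − 3| = 6, not 8 — does not hold.
9. f = 2, n = 3; 2 < 3 (want ≥) — does not hold.

Constraints 2, 5, 8, and 9 do not hold.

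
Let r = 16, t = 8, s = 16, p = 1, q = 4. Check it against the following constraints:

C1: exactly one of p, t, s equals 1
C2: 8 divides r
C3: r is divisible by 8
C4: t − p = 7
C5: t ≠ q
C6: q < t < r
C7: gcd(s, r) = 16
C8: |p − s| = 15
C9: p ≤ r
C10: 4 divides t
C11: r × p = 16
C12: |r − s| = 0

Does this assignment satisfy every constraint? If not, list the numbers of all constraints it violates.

The assignment satisfies every constraint.

C1: p=1, t=8, s=16; 1 of them equals 1  ✔
C2: 16 / 8 = 2, so 8 divides 16  ✔
C3: 16 / 8 = 2, so 8 divides 16  ✔
C4: t − p = 8 − 1 = 7  ✔
C5: t = 8, q = 4; distinct  ✔
C6: values 4 < 8 < 16  ✔
C7: gcd(16, 16) = 16  ✔
C8: |1 − 16| = 15  ✔
C9: p = 1, r = 16; 1 ≤ 16  ✔
C10: 8 / 4 = 2, so 4 divides 8  ✔
C11: r × p = 16 × 1 = 16  ✔
C12: |16 − 16| = 0  ✔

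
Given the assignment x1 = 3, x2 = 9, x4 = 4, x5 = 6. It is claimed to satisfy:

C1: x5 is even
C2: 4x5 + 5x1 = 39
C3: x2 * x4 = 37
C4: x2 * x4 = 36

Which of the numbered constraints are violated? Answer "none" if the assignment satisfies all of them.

C1: x5 = 6 is even  yes
C2: 4x5 + 5x1 = 4(6) + 5(3) = 39  yes
C3: x2 * x4 = 9 * 4 = 36, not 37  no
C4: x2 * x4 = 9 * 4 = 36  yes

Constraint 3 does not hold.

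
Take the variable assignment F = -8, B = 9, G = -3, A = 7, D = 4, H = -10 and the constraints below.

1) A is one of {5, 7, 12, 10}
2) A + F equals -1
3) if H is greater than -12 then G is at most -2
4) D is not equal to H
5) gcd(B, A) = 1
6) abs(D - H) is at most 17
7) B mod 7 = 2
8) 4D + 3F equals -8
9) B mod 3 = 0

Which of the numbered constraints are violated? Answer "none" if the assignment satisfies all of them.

1) A = 7 is in {5, 7, 12, 10}  ✓
2) A + F = 7 + (-8) = -1  ✓
3) H = -10 > -12, so we need G ≤ -2; G = -3 ≤ -2  ✓
4) D = 4, H = -10; distinct  ✓
5) gcd(9, 7) = 1  ✓
6) abs(4 - (-10)) = 14; 14 ≤ 17  ✓
7) 9 mod 7 = 2  ✓
8) 4D + 3F = 4(4) + 3(-8) = -8  ✓
9) 9 mod 3 = 0  ✓

No violations.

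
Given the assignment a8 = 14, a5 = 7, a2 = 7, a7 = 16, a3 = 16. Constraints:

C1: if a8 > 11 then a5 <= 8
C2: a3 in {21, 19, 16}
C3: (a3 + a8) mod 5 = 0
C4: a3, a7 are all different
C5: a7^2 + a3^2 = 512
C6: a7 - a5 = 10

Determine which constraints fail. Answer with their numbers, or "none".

C1: a8 = 14 > 11, so we need a5 ≤ 8; a5 = 7 ≤ 8 — holds.
C2: a3 = 16 is in {21, 19, 16} — holds.
C3: a3 + a8 = 30; 30 mod 5 = 0 — holds.
C4: a3 = a7 = 16, not all different — fails.
C5: a7^2 + a3^2 = 16^2 + 16^2 = 256 + 256 = 512 — holds.
C6: a7 - a5 = 16 - 7 = 9, not 10 — fails.

Violated: 4, 6.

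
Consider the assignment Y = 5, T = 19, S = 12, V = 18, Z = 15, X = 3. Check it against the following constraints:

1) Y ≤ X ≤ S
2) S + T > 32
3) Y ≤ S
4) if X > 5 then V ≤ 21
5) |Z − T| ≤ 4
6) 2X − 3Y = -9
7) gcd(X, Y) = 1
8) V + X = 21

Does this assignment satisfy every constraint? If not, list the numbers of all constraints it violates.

Constraints 1, 2 are violated.

1) values 5, 3, 12; Y = 5 is not ≤ X = 3 — violated.
2) S + T = 12 + 19 = 31; 31 ≤ 32, bound 32 not met — violated.
3) Y = 5, S = 12; 5 ≤ 12 — OK.
4) X = 3, not > 5; antecedent false, conditional vacuously true — OK.
5) |15 − 19| = 4; 4 ≤ 4 — OK.
6) 2X − 3Y = 2(3) − 3(5) = -9 — OK.
7) gcd(3, 5) = 1 — OK.
8) V + X = 18 + 3 = 21 — OK.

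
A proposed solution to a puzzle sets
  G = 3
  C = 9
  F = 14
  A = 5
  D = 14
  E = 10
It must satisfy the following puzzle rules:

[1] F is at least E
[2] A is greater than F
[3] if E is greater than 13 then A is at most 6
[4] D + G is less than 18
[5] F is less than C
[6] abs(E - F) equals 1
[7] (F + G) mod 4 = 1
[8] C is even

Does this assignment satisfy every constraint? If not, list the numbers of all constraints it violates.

[1] F = 14, E = 10; 14 ≥ 10  ✓
[2] A = 5, F = 14; 5 ≤ 14 (want >)  ✗
[3] E = 10, not > 13; antecedent false, conditional vacuously true  ✓
[4] D + G = 14 + 3 = 17; 17 < 18  ✓
[5] F = 14, C = 9; 14 ≥ 9 (want <)  ✗
[6] abs(10 - 14) = 4, not 1  ✗
[7] F + G = 17; 17 mod 4 = 1  ✓
[8] C = 9 is odd  ✗

Constraints 2, 5, 6, 8 do not hold.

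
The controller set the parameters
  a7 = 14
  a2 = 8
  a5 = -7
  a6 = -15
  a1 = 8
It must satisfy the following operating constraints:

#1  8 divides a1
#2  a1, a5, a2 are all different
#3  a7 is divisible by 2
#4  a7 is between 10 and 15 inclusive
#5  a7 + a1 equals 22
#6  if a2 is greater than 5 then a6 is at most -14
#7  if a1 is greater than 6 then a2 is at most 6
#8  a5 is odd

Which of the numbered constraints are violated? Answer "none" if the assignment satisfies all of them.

#1 8 / 8 = 1, so 8 divides 8 — satisfied.
#2 a1 = a2 = 8, not all different — violated.
#3 14 / 2 = 7, so 2 divides 14 — satisfied.
#4 a7 = 14 lies in [10, 15] — satisfied.
#5 a7 + a1 = 14 + 8 = 22 — satisfied.
#6 a2 = 8 > 5, so we need a6 ≤ -14; a6 = -15 ≤ -14 — satisfied.
#7 a1 = 8 > 6, so we need a2 ≤ 6; but a2 = 8 > 6 — violated.
#8 a5 = -7 is odd — satisfied.

Violated: 2, 7.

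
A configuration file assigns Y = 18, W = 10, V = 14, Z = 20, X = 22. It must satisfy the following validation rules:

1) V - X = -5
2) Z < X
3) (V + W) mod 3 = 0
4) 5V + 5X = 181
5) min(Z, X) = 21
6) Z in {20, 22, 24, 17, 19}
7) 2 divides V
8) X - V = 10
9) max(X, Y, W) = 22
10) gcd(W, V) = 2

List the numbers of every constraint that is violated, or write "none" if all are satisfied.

1) V - X = 14 - 22 = -8, not -5  ✗
2) Z = 20, X = 22; 20 < 22  ✓
3) V + W = 24; 24 mod 3 = 0  ✓
4) 5V + 5X = 5(14) + 5(22) = 180, not 181  ✗
5) min(20, 22) = 20, not 21  ✗
6) Z = 20 is in {20, 22, 24, 17, 19}  ✓
7) 14 / 2 = 7, so 2 divides 14  ✓
8) X - V = 22 - 14 = 8, not 10  ✗
9) max(22, 18, 10) = 22  ✓
10) gcd(10, 14) = 2  ✓

Constraints 1, 4, 5, and 8 are violated.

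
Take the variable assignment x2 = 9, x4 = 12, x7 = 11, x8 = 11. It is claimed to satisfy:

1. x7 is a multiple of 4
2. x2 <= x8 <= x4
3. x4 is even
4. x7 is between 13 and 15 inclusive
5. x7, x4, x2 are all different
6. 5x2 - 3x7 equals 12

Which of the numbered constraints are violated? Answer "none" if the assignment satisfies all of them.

Constraints 1, 4 do not hold.

1. 11 = 4*2 + 3, so 4 does not divide 11  ✗
2. values 9 <= 11 <= 12  ✓
3. x4 = 12 is even  ✓
4. x7 = 11 is outside [13, 15]  ✗
5. values 11, 12, 9 are pairwise distinct  ✓
6. 5x2 - 3x7 = 5(9) - 3(11) = 12  ✓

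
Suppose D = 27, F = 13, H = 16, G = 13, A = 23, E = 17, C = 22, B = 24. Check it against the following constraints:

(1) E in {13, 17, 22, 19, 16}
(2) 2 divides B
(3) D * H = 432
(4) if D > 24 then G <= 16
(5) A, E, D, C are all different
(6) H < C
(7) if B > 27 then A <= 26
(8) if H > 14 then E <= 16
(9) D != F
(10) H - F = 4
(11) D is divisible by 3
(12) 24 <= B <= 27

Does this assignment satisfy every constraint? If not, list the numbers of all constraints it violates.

(1) E = 17 is in {13, 17, 22, 19, 16}  ✓
(2) 24 / 2 = 12, so 2 divides 24  ✓
(3) D * H = 27 * 16 = 432  ✓
(4) D = 27 > 24, so we need G ≤ 16; G = 13 ≤ 16  ✓
(5) values 23, 17, 27, 22 are pairwise distinct  ✓
(6) H = 16, C = 22; 16 < 22  ✓
(7) B = 24, not > 27; antecedent false, conditional vacuously true  ✓
(8) H = 16 > 14, so we need E ≤ 16; but E = 17 > 16  ✗
(9) D = 27, F = 13; distinct  ✓
(10) H - F = 16 - 13 = 3, not 4  ✗
(11) 27 / 3 = 9, so 3 divides 27  ✓
(12) B = 24 lies in [24, 27]  ✓

Violated: 8, 10.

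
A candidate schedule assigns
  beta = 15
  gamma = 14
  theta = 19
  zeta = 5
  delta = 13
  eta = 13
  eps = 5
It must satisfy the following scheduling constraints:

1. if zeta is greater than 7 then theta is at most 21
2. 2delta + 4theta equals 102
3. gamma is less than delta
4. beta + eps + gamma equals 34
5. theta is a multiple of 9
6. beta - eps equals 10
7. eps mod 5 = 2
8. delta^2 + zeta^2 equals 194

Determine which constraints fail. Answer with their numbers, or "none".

Violated: 3, 5, 7.

1. zeta = 5, not > 7; antecedent false, conditional vacuously true — holds.
2. 2delta + 4theta = 2(13) + 4(19) = 102 — holds.
3. gamma = 14, delta = 13; 14 ≥ 13 (want <) — does not hold.
4. beta + eps + gamma = 15 + 5 + 14 = 34 — holds.
5. 19 = 9*2 + 1, so 9 does not divide 19 — does not hold.
6. beta - eps = 15 - 5 = 10 — holds.
7. 5 mod 5 = 0, not 2 — does not hold.
8. delta^2 + zeta^2 = 13^2 + 5^2 = 169 + 25 = 194 — holds.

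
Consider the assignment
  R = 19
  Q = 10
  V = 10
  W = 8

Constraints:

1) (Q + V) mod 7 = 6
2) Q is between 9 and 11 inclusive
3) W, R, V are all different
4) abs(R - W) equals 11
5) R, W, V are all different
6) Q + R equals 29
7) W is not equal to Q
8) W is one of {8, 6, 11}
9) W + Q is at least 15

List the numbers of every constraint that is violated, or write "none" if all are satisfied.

All constraints are satisfied.

1) Q + V = 20; 20 mod 7 = 6 — holds.
2) Q = 10 lies in [9, 11] — holds.
3) values 8, 19, 10 are pairwise distinct — holds.
4) abs(19 - 8) = 11 — holds.
5) values 19, 8, 10 are pairwise distinct — holds.
6) Q + R = 10 + 19 = 29 — holds.
7) W = 8, Q = 10; distinct — holds.
8) W = 8 is in {8, 6, 11} — holds.
9) W + Q = 8 + 10 = 18; 18 ≥ 15 — holds.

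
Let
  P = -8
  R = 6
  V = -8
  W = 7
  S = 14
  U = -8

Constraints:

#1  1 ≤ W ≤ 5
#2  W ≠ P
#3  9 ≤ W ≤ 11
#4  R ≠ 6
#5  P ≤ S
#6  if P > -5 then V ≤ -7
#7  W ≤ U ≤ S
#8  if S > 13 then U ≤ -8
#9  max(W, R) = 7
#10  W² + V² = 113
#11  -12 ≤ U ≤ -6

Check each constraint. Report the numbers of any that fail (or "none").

Violated: 1, 3, 4, 7.

#1 W = 7 is outside [1, 5] — fails.
#2 W = 7, P = -8; distinct — holds.
#3 W = 7 is outside [9, 11] — fails.
#4 R = 6, but 6 is required to differ — fails.
#5 P = -8, S = 14; -8 ≤ 14 — holds.
#6 P = -8, not > -5; antecedent false, conditional vacuously true — holds.
#7 values 7, -8, 14; W = 7 is not ≤ U = -8 — fails.
#8 S = 14 > 13, so we need U ≤ -8; U = -8 ≤ -8 — holds.
#9 max(7, 6) = 7 — holds.
#10 W² + V² = 7² + (-8)² = 49 + 64 = 113 — holds.
#11 U = -8 lies in [-12, -6] — holds.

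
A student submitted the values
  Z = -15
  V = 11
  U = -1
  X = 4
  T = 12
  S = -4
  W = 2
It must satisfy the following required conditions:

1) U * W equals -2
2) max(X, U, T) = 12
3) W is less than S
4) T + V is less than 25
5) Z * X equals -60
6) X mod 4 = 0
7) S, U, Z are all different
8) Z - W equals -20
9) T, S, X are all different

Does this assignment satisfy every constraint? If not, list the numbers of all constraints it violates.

Constraints 3, 8 are violated.

1) U * W = -1 * 2 = -2 — satisfied.
2) max(4, -1, 12) = 12 — satisfied.
3) W = 2, S = -4; 2 ≥ -4 (want <) — violated.
4) T + V = 12 + 11 = 23; 23 < 25 — satisfied.
5) Z * X = -15 * 4 = -60 — satisfied.
6) 4 mod 4 = 0 — satisfied.
7) values -4, -1, -15 are pairwise distinct — satisfied.
8) Z - W = -15 - 2 = -17, not -20 — violated.
9) values 12, -4, 4 are pairwise distinct — satisfied.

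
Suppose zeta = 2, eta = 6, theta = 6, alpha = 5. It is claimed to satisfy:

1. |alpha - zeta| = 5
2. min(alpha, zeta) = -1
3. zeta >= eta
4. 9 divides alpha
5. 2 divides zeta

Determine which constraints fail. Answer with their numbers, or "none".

1. |5 - 2| = 3, not 5 — does not hold.
2. min(5, 2) = 2, not -1 — does not hold.
3. zeta = 2, eta = 6; 2 < 6 (want ≥) — does not hold.
4. 5 = 9*0 + 5, so 9 does not divide 5 — does not hold.
5. 2 / 2 = 1, so 2 divides 2 — holds.

Constraints 1, 2, 3, 4 do not hold.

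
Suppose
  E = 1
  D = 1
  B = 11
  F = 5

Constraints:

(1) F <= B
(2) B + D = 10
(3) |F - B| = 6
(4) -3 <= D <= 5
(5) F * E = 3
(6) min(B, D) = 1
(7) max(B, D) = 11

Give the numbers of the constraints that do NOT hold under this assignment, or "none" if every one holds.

Constraints 2 and 5 do not hold.

(1) F = 5, B = 11; 5 ≤ 11 — satisfied.
(2) B + D = 11 + 1 = 12, not 10 — violated.
(3) |5 - 11| = 6 — satisfied.
(4) D = 1 lies in [-3, 5] — satisfied.
(5) F * E = 5 * 1 = 5, not 3 — violated.
(6) min(11, 1) = 1 — satisfied.
(7) max(11, 1) = 11 — satisfied.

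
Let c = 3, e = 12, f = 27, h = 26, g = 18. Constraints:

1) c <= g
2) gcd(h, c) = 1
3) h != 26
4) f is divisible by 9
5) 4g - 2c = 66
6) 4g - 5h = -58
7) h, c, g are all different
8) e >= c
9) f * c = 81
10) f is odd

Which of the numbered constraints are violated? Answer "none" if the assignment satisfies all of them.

No — constraint 3 is not satisfied.

1) c = 3, g = 18; 3 ≤ 18  ✔
2) gcd(26, 3) = 1  ✔
3) h = 26, but 26 is required to differ  ✘
4) 27 / 9 = 3, so 9 divides 27  ✔
5) 4g - 2c = 4(18) - 2(3) = 66  ✔
6) 4g - 5h = 4(18) - 5(26) = -58  ✔
7) values 26, 3, 18 are pairwise distinct  ✔
8) e = 12, c = 3; 12 ≥ 3  ✔
9) f * c = 27 * 3 = 81  ✔
10) f = 27 is odd  ✔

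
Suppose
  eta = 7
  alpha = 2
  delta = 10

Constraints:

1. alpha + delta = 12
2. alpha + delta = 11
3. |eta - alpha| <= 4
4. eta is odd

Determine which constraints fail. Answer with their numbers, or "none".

Constraints 2, 3 do not hold.

1. alpha + delta = 2 + 10 = 12  ✓
2. alpha + delta = 2 + 10 = 12, not 11  ✗
3. |7 - 2| = 5; 5 > 4, exceeds bound 4  ✗
4. eta = 7 is odd  ✓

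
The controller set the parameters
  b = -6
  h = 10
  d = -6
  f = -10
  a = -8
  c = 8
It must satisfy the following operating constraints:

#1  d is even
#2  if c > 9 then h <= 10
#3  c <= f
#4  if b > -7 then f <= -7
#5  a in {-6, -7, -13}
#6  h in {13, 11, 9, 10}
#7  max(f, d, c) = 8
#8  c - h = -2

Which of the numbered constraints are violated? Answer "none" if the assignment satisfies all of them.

#1 d = -6 is even  ✔
#2 c = 8, not > 9; antecedent false, conditional vacuously true  ✔
#3 c = 8, f = -10; 8 > -10 (want ≤)  ✘
#4 b = -6 > -7, so we need f ≤ -7; f = -10 ≤ -7  ✔
#5 a = -8 is not in {-6, -7, -13}  ✘
#6 h = 10 is in {13, 11, 9, 10}  ✔
#7 max(-10, -6, 8) = 8  ✔
#8 c - h = 8 - 10 = -2  ✔

Constraints 3 and 5 are violated.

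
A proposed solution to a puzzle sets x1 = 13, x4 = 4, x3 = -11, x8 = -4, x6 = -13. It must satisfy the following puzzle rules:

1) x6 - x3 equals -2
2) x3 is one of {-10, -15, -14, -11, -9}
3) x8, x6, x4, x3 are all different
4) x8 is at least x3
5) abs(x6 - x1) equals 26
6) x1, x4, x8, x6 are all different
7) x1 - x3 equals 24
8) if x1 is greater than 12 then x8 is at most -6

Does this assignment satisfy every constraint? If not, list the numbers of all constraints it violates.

Constraint 8 does not hold.

1) x6 - x3 = -13 - (-11) = -2  yes
2) x3 = -11 is in {-10, -15, -14, -11, -9}  yes
3) values -4, -13, 4, -11 are pairwise distinct  yes
4) x8 = -4, x3 = -11; -4 ≥ -11  yes
5) abs(-13 - 13) = 26  yes
6) values 13, 4, -4, -13 are pairwise distinct  yes
7) x1 - x3 = 13 - (-11) = 24  yes
8) x1 = 13 > 12, so we need x8 ≤ -6; but x8 = -4 > -6  no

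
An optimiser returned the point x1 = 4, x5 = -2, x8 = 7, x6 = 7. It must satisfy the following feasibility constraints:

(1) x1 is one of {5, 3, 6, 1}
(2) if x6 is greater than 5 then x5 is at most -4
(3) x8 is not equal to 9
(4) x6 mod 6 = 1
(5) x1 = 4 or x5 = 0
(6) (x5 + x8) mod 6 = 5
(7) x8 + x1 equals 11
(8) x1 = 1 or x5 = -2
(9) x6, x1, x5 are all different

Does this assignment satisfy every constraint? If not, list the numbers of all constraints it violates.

Constraints 1 and 2 do not hold.

(1) x1 = 4 is not in {5, 3, 6, 1}  no
(2) x6 = 7 > 5, so we need x5 ≤ -4; but x5 = -2 > -4  no
(3) x8 = 7, and 7 ≠ 9  yes
(4) 7 mod 6 = 1  yes
(5) x1 = 4 = 4 (first disjunct)  yes
(6) x5 + x8 = 5; 5 mod 6 = 5  yes
(7) x8 + x1 = 7 + 4 = 11  yes
(8) x1 = 4 ≠ 1, but x5 = -2 = -2 (second disjunct)  yes
(9) values 7, 4, -2 are pairwise distinct  yes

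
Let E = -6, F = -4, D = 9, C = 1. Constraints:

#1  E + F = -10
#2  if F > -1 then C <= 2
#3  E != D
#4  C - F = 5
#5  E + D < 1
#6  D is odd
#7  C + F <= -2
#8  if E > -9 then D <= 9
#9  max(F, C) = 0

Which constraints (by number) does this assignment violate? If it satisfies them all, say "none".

#1 E + F = -6 + (-4) = -10  true
#2 F = -4, not > -1; antecedent false, conditional vacuously true  true
#3 E = -6, D = 9; distinct  true
#4 C - F = 1 - (-4) = 5  true
#5 E + D = -6 + 9 = 3; 3 ≥ 1, bound 1 not met  false
#6 D = 9 is odd  true
#7 C + F = 1 + (-4) = -3; -3 ≤ -2  true
#8 E = -6 > -9, so we need D ≤ 9; D = 9 ≤ 9  true
#9 max(-4, 1) = 1, not 0  false

Violated: 5 and 9.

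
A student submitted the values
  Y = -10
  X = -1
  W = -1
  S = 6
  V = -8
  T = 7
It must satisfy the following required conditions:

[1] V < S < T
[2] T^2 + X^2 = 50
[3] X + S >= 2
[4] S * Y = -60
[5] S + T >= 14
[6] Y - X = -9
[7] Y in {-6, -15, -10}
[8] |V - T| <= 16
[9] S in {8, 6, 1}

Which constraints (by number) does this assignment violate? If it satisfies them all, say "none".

[1] values -8 < 6 < 7  ✔
[2] T^2 + X^2 = 7^2 + (-1)^2 = 49 + 1 = 50  ✔
[3] X + S = -1 + 6 = 5; 5 ≥ 2  ✔
[4] S * Y = 6 * (-10) = -60  ✔
[5] S + T = 6 + 7 = 13; 13 < 14, bound 14 not met  ✘
[6] Y - X = -10 - (-1) = -9  ✔
[7] Y = -10 is in {-6, -15, -10}  ✔
[8] |-8 - 7| = 15; 15 ≤ 16  ✔
[9] S = 6 is in {8, 6, 1}  ✔

Violated: 5.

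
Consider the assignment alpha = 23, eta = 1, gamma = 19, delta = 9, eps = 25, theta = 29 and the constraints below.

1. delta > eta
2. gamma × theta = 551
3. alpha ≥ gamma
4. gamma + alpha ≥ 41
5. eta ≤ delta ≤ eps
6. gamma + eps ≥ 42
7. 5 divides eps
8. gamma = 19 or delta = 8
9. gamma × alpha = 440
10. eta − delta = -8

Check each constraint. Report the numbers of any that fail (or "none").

Constraint 9 is violated.

1. delta = 9, eta = 1; 9 > 1 — OK.
2. gamma × theta = 19 × 29 = 551 — OK.
3. alpha = 23, gamma = 19; 23 ≥ 19 — OK.
4. gamma + alpha = 19 + 23 = 42; 42 ≥ 41 — OK.
5. values 1 ≤ 9 ≤ 25 — OK.
6. gamma + eps = 19 + 25 = 44; 44 ≥ 42 — OK.
7. 25 / 5 = 5, so 5 divides 25 — OK.
8. gamma = 19 = 19 (first disjunct) — OK.
9. gamma × alpha = 19 × 23 = 437, not 440 — violated.
10. eta − delta = 1 − 9 = -8 — OK.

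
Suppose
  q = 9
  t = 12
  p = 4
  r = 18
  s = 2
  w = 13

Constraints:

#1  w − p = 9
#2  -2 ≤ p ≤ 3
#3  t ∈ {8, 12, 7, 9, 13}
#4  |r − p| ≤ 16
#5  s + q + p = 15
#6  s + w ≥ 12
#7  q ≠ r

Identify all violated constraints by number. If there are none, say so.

No — constraint 2 is not satisfied.

#1 w − p = 13 − 4 = 9  OK
#2 p = 4 is outside [-2, 3]  FAIL
#3 t = 12 is in {8, 12, 7, 9, 13}  OK
#4 |18 − 4| = 14; 14 ≤ 16  OK
#5 s + q + p = 2 + 9 + 4 = 15  OK
#6 s + w = 2 + 13 = 15; 15 ≥ 12  OK
#7 q = 9, r = 18; distinct  OK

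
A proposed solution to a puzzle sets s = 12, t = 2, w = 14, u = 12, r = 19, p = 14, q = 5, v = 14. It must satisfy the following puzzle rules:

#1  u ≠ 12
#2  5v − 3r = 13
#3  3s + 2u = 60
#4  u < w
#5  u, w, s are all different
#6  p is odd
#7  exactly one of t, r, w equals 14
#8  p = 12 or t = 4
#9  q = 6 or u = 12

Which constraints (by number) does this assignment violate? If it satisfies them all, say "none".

#1 u = 12, but 12 is required to differ — violated.
#2 5v − 3r = 5(14) − 3(19) = 13 — satisfied.
#3 3s + 2u = 3(12) + 2(12) = 60 — satisfied.
#4 u = 12, w = 14; 12 < 14 — satisfied.
#5 u = s = 12, not all different — violated.
#6 p = 14 is even — violated.
#7 t=2, r=19, w=14; 1 of them equals 14 — satisfied.
#8 p = 14 ≠ 12 and t = 2 ≠ 4; both disjuncts false — violated.
#9 q = 5 ≠ 6, but u = 12 = 12 (second disjunct) — satisfied.

Violated: 1, 5, 6, 8.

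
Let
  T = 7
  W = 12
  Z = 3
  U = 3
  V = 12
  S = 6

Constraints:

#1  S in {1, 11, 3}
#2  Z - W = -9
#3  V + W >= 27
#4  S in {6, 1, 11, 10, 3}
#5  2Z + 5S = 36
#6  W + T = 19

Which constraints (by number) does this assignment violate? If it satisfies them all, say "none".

#1 S = 6 is not in {1, 11, 3} — violated.
#2 Z - W = 3 - 12 = -9 — satisfied.
#3 V + W = 12 + 12 = 24; 24 < 27, bound 27 not met — violated.
#4 S = 6 is in {6, 1, 11, 10, 3} — satisfied.
#5 2Z + 5S = 2(3) + 5(6) = 36 — satisfied.
#6 W + T = 12 + 7 = 19 — satisfied.

Constraints 1, 3 do not hold.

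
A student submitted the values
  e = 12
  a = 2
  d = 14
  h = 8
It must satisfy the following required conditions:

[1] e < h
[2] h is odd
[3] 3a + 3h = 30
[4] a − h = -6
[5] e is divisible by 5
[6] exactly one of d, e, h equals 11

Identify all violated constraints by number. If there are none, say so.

[1] e = 12, h = 8; 12 ≥ 8 (want <) — fails.
[2] h = 8 is even — fails.
[3] 3a + 3h = 3(2) + 3(8) = 30 — holds.
[4] a − h = 2 − 8 = -6 — holds.
[5] 12 = 5×2 + 2, so 5 does not divide 12 — fails.
[6] d=14, e=12, h=8; 0 of them equal 11, not exactly one — fails.

Violated: 1, 2, 5, 6.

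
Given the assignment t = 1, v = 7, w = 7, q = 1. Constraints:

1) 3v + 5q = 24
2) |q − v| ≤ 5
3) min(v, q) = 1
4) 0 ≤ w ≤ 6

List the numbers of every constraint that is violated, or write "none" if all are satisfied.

The assignment fails constraints 1, 2, 4.

1) 3v + 5q = 3(7) + 5(1) = 26, not 24  fails
2) |1 − 7| = 6; 6 > 5, exceeds bound 5  fails
3) min(7, 1) = 1  holds
4) w = 7 is outside [0, 6]  fails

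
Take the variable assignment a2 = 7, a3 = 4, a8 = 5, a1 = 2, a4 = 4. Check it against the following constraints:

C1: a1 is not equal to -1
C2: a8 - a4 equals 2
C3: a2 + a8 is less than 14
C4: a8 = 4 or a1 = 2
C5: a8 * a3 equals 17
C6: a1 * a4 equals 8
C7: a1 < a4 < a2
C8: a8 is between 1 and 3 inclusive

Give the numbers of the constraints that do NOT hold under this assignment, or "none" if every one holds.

C1: a1 = 2, and 2 ≠ -1  true
C2: a8 - a4 = 5 - 4 = 1, not 2  false
C3: a2 + a8 = 7 + 5 = 12; 12 < 14  true
C4: a8 = 5 ≠ 4, but a1 = 2 = 2 (second disjunct)  true
C5: a8 * a3 = 5 * 4 = 20, not 17  false
C6: a1 * a4 = 2 * 4 = 8  true
C7: values 2 < 4 < 7  true
C8: a8 = 5 is outside [1, 3]  false

Constraints 2, 5, and 8 do not hold.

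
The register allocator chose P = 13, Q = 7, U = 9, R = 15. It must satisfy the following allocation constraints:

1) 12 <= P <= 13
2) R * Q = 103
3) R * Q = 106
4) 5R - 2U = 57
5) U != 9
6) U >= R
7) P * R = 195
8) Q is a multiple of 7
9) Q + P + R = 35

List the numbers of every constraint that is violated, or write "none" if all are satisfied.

Violated: 2, 3, 5, 6.

1) P = 13 lies in [12, 13]  holds
2) R * Q = 15 * 7 = 105, not 103  fails
3) R * Q = 15 * 7 = 105, not 106  fails
4) 5R - 2U = 5(15) - 2(9) = 57  holds
5) U = 9, but 9 is required to differ  fails
6) U = 9, R = 15; 9 < 15 (want ≥)  fails
7) P * R = 13 * 15 = 195  holds
8) 7 / 7 = 1, so 7 divides 7  holds
9) Q + P + R = 7 + 13 + 15 = 35  holds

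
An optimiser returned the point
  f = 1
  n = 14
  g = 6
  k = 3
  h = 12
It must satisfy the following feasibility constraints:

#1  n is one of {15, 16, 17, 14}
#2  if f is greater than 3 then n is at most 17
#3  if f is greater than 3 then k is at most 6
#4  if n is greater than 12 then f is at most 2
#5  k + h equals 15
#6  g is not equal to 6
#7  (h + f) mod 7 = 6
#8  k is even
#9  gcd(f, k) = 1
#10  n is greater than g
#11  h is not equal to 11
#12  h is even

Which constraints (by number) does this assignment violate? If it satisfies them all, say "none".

No — constraints 6, 8 are not satisfied.

#1 n = 14 is in {15, 16, 17, 14} — holds.
#2 f = 1, not > 3; antecedent false, conditional vacuously true — holds.
#3 f = 1, not > 3; antecedent false, conditional vacuously true — holds.
#4 n = 14 > 12, so we need f ≤ 2; f = 1 ≤ 2 — holds.
#5 k + h = 3 + 12 = 15 — holds.
#6 g = 6, but 6 is required to differ — does not hold.
#7 h + f = 13; 13 mod 7 = 6 — holds.
#8 k = 3 is odd — does not hold.
#9 gcd(1, 3) = 1 — holds.
#10 n = 14, g = 6; 14 > 6 — holds.
#11 h = 12, and 12 ≠ 11 — holds.
#12 h = 12 is even — holds.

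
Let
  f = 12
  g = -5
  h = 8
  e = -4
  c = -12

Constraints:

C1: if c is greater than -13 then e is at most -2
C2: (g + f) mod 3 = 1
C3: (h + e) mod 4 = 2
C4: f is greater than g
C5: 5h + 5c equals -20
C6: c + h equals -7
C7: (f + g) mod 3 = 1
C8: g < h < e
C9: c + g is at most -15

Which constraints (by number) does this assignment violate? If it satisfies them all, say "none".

Constraints 3, 6, 8 do not hold.

C1: c = -12 > -13, so we need e ≤ -2; e = -4 ≤ -2  ✔
C2: g + f = 7; 7 mod 3 = 1  ✔
C3: h + e = 4; 4 mod 4 = 0, not 2  ✘
C4: f = 12, g = -5; 12 > -5  ✔
C5: 5h + 5c = 5(8) + 5(-12) = -20  ✔
C6: c + h = -12 + 8 = -4, not -7  ✘
C7: f + g = 7; 7 mod 3 = 1  ✔
C8: values -5, 8, -4; h = 8 is not < e = -4  ✘
C9: c + g = -12 + (-5) = -17; -17 ≤ -15  ✔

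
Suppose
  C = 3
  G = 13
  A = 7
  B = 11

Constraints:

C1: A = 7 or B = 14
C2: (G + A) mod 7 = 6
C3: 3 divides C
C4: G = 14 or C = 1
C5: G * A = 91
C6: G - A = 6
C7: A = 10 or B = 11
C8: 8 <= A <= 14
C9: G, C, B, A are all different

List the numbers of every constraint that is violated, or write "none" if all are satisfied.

C1: A = 7 = 7 (first disjunct)  holds
C2: G + A = 20; 20 mod 7 = 6  holds
C3: 3 / 3 = 1, so 3 divides 3  holds
C4: G = 13 ≠ 14 and C = 3 ≠ 1; both disjuncts false  fails
C5: G * A = 13 * 7 = 91  holds
C6: G - A = 13 - 7 = 6  holds
C7: A = 7 ≠ 10, but B = 11 = 11 (second disjunct)  holds
C8: A = 7 is outside [8, 14]  fails
C9: values 13, 3, 11, 7 are pairwise distinct  holds

No — constraints 4, 8 are not satisfied.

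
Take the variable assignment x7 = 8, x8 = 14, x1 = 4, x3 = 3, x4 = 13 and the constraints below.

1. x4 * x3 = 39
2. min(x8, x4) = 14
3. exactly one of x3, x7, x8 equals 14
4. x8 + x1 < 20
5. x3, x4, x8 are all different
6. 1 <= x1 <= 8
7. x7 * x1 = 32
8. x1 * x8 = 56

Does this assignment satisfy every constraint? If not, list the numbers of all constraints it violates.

1. x4 * x3 = 13 * 3 = 39 — holds.
2. min(14, 13) = 13, not 14 — fails.
3. x3=3, x7=8, x8=14; 1 of them equals 14 — holds.
4. x8 + x1 = 14 + 4 = 18; 18 < 20 — holds.
5. values 3, 13, 14 are pairwise distinct — holds.
6. x1 = 4 lies in [1, 8] — holds.
7. x7 * x1 = 8 * 4 = 32 — holds.
8. x1 * x8 = 4 * 14 = 56 — holds.

No — constraint 2 is not satisfied.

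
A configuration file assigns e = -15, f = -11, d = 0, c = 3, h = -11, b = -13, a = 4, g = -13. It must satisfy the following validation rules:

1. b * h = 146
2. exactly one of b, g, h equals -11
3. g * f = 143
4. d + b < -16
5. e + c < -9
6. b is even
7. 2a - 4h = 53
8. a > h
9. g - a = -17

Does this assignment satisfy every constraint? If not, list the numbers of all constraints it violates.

1. b * h = -13 * (-11) = 143, not 146  no
2. b=-13, g=-13, h=-11; 1 of them equals -11  yes
3. g * f = -13 * (-11) = 143  yes
4. d + b = 0 + (-13) = -13; -13 ≥ -16, bound -16 not met  no
5. e + c = -15 + 3 = -12; -12 < -9  yes
6. b = -13 is odd  no
7. 2a - 4h = 2(4) - 4(-11) = 52, not 53  no
8. a = 4, h = -11; 4 > -11  yes
9. g - a = -13 - 4 = -17  yes

No — constraints 1, 4, 6, 7 are not satisfied.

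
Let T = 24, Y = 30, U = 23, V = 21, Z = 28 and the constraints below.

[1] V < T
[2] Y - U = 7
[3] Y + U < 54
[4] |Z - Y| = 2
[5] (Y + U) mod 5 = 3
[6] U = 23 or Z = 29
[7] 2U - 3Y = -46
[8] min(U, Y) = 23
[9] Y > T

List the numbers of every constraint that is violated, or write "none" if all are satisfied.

[1] V = 21, T = 24; 21 < 24 — holds.
[2] Y - U = 30 - 23 = 7 — holds.
[3] Y + U = 30 + 23 = 53; 53 < 54 — holds.
[4] |28 - 30| = 2 — holds.
[5] Y + U = 53; 53 mod 5 = 3 — holds.
[6] U = 23 = 23 (first disjunct) — holds.
[7] 2U - 3Y = 2(23) - 3(30) = -44, not -46 — fails.
[8] min(23, 30) = 23 — holds.
[9] Y = 30, T = 24; 30 > 24 — holds.

The assignment fails constraint 7.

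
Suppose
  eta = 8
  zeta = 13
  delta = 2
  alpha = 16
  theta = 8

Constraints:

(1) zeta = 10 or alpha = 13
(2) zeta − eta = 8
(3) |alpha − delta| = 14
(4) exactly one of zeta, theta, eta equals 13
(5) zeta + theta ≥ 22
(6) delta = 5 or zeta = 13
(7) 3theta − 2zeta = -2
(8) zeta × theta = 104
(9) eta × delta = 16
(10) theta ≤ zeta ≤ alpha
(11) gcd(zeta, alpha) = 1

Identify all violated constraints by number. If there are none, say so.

Constraints 1, 2, and 5 do not hold.

(1) zeta = 13 ≠ 10 and alpha = 16 ≠ 13; both disjuncts false — does not hold.
(2) zeta − eta = 13 − 8 = 5, not 8 — does not hold.
(3) |16 − 2| = 14 — holds.
(4) zeta=13, theta=8, eta=8; 1 of them equals 13 — holds.
(5) zeta + theta = 13 + 8 = 21; 21 < 22, bound 22 not met — does not hold.
(6) delta = 2 ≠ 5, but zeta = 13 = 13 (second disjunct) — holds.
(7) 3theta − 2zeta = 3(8) − 2(13) = -2 — holds.
(8) zeta × theta = 13 × 8 = 104 — holds.
(9) eta × delta = 8 × 2 = 16 — holds.
(10) values 8 ≤ 13 ≤ 16 — holds.
(11) gcd(13, 16) = 1 — holds.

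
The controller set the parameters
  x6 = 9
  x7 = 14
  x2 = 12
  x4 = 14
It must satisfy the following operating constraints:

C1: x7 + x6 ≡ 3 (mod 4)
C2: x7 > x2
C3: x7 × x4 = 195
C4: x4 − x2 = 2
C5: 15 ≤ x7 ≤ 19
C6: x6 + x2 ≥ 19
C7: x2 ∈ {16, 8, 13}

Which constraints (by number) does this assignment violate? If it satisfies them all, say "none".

No — constraints 3, 5, 7 are not satisfied.

C1: x7 + x6 = 23; 23 mod 4 = 3  OK
C2: x7 = 14, x2 = 12; 14 > 12  OK
C3: x7 × x4 = 14 × 14 = 196, not 195  FAIL
C4: x4 − x2 = 14 − 12 = 2  OK
C5: x7 = 14 is outside [15, 19]  FAIL
C6: x6 + x2 = 9 + 12 = 21; 21 ≥ 19  OK
C7: x2 = 12 is not in {16, 8, 13}  FAIL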